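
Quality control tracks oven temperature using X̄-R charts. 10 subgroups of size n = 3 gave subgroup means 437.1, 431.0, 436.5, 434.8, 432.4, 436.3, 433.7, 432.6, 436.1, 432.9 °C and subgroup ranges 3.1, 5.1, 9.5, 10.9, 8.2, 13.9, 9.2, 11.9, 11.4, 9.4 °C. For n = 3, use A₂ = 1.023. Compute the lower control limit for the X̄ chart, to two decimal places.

X̄̄ = (437.1 + 431.0 + 436.5 + 434.8 + 432.4 + 436.3 + 433.7 + 432.6 + 436.1 + 432.9) / 10 = 4343.4000 / 10 = 434.3400
R̄ = (3.1 + 5.1 + 9.5 + 10.9 + 8.2 + 13.9 + 9.2 + 11.9 + 11.4 + 9.4) / 10 = 92.6000 / 10 = 9.2600
LCL = X̄̄ − A₂·R̄ = 434.3400 − 1.023 × 9.2600 = 424.8670

424.87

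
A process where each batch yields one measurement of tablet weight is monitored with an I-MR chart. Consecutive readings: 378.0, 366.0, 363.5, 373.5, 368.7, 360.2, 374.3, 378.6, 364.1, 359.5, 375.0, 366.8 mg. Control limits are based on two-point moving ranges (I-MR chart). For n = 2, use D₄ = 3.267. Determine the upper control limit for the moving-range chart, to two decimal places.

Moving ranges: 12.0, 2.5, 10.0, 4.8, 8.5, 14.1, 4.3, 14.5, 4.6, 15.5, 8.2; M̄R̄ = 99.0000 / 11 = 9.0000
UCL_MR = D₄·M̄R̄ = 3.267 × 9.0000 = 29.4030

29.40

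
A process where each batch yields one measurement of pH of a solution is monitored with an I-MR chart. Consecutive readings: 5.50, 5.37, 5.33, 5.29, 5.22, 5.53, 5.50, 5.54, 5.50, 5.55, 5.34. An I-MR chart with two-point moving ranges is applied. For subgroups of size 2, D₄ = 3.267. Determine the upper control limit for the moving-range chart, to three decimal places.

0.314

Moving ranges: 0.13, 0.04, 0.04, 0.07, 0.31, 0.03, 0.04, 0.04, 0.05, 0.21; M̄R̄ = 0.9600 / 10 = 0.0960
UCL_MR = D₄·M̄R̄ = 3.267 × 0.0960 = 0.3136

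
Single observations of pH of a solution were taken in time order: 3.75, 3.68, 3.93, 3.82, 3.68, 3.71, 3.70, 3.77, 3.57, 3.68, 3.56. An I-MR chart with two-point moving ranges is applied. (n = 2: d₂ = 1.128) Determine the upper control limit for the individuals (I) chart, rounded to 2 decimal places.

4.01

X̄ = (3.75 + 3.68 + 3.93 + 3.82 + 3.68 + 3.71 + 3.70 + 3.77 + 3.57 + 3.68 + 3.56) / 11 = 3.7136
Moving ranges: 0.07, 0.25, 0.11, 0.14, 0.03, 0.01, 0.07, 0.20, 0.11, 0.12; M̄R̄ = 1.1100 / 10 = 0.1110
UCL = X̄ + 3·M̄R̄/d₂ = 3.7136 + 3 × 0.1110 / 1.128 = 4.0088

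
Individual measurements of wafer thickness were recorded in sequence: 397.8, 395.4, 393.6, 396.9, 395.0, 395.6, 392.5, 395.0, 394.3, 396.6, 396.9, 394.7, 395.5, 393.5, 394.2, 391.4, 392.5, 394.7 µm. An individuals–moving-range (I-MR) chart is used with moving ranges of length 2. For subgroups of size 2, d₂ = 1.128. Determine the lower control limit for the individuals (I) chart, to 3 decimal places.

X̄ = (397.8 + 395.4 + 393.6 + 396.9 + 395.0 + 395.6 + 392.5 + 395.0 + 394.3 + 396.6 + 396.9 + 394.7 + 395.5 + 393.5 + 394.2 + 391.4 + 392.5 + 394.7) / 18 = 394.7833
Moving ranges: 2.4, 1.8, 3.3, 1.9, 0.6, 3.1, 2.5, 0.7, 2.3, 0.3, 2.2, 0.8, 2.0, 0.7, 2.8, 1.1, 2.2; M̄R̄ = 30.7000 / 17 = 1.8059
LCL = X̄ − 3·M̄R̄/d₂ = 394.7833 − 3 × 1.8059 / 1.128 = 389.9805

389.980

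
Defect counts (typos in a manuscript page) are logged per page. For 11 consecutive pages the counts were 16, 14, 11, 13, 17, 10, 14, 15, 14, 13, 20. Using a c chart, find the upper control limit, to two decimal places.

25.61

c̄ = (16 + 14 + 11 + 13 + 17 + 10 + 14 + 15 + 14 + 13 + 20) / 11 = 157 / 11 = 14.2727
UCL = c̄ + 3√c̄ = 14.2727 + 3 × √14.2727 = 14.2727 + 3 × 3.7779 = 25.6065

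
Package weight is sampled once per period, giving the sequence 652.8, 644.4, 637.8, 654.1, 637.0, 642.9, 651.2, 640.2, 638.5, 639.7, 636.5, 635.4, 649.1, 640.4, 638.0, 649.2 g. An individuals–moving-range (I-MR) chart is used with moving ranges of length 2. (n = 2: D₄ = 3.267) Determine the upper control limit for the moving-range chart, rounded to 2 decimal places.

Moving ranges: 8.4, 6.6, 16.3, 17.1, 5.9, 8.3, 11.0, 1.7, 1.2, 3.2, 1.1, 13.7, 8.7, 2.4, 11.2; M̄R̄ = 116.8000 / 15 = 7.7867
UCL_MR = D₄·M̄R̄ = 3.267 × 7.7867 = 25.4390

25.44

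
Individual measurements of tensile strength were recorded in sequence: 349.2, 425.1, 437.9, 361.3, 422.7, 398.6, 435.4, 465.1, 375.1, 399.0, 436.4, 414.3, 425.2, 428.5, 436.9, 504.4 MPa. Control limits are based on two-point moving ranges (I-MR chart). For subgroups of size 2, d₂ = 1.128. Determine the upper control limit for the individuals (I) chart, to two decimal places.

522.67

X̄ = (349.2 + 425.1 + 437.9 + 361.3 + 422.7 + 398.6 + 435.4 + 465.1 + 375.1 + 399.0 + 436.4 + 414.3 + 425.2 + 428.5 + 436.9 + 504.4) / 16 = 419.6938
Moving ranges: 75.9, 12.8, 76.6, 61.4, 24.1, 36.8, 29.7, 90.0, 23.9, 37.4, 22.1, 10.9, 3.3, 8.4, 67.5; M̄R̄ = 580.8000 / 15 = 38.7200
UCL = X̄ + 3·M̄R̄/d₂ = 419.6938 + 3 × 38.7200 / 1.128 = 522.6725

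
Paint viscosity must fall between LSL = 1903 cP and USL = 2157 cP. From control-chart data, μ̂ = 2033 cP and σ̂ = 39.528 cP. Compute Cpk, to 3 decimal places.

1.046

Cpu = (USL − μ̂) / (3σ̂) = (2157 − 2033) / (3 × 39.528) = 1.0457; Cpl = (μ̂ − LSL) / (3σ̂) = (2033 − 1903) / (3 × 39.528) = 1.0963; Cpk = min(Cpu, Cpl) = 1.0457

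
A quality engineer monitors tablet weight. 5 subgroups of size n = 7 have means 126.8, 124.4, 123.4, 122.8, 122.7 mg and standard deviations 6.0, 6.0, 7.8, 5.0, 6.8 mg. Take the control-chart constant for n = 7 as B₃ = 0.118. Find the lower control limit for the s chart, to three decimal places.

s̄ = (6.0 + 6.0 + 7.8 + 5.0 + 6.8) / 5 = 6.3200
LCL_s = B₃·s̄ = 0.118 × 6.3200 = 0.7458

0.746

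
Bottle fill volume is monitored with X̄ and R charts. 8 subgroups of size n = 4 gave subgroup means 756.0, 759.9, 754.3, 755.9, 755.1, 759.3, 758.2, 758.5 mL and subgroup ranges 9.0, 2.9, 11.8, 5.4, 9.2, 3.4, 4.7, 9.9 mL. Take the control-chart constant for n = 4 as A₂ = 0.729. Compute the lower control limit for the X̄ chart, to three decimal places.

752.020

X̄̄ = (756.0 + 759.9 + 754.3 + 755.9 + 755.1 + 759.3 + 758.2 + 758.5) / 8 = 6057.2000 / 8 = 757.1500
R̄ = (9.0 + 2.9 + 11.8 + 5.4 + 9.2 + 3.4 + 4.7 + 9.9) / 8 = 56.3000 / 8 = 7.0375
LCL = X̄̄ − A₂·R̄ = 757.1500 − 0.729 × 7.0375 = 752.0197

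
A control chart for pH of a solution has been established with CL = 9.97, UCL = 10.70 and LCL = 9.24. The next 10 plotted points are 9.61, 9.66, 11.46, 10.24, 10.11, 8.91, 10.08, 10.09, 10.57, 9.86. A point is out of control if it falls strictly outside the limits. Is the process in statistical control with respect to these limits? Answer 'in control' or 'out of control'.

out of control

Compare each point to [9.24, 10.70]: sample 3 = 11.46 > UCL; sample 6 = 8.91 < LCL.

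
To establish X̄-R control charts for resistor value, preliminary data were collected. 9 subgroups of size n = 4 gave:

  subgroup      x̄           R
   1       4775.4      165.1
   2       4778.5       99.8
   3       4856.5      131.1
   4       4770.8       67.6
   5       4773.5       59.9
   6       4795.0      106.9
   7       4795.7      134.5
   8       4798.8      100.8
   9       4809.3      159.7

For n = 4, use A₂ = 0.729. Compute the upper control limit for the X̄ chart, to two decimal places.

X̄̄ = (4775.4 + 4778.5 + 4856.5 + 4770.8 + 4773.5 + 4795.0 + 4795.7 + 4798.8 + 4809.3) / 9 = 43153.5000 / 9 = 4794.8333
R̄ = (165.1 + 99.8 + 131.1 + 67.6 + 59.9 + 106.9 + 134.5 + 100.8 + 159.7) / 9 = 1025.4000 / 9 = 113.9333
UCL = X̄̄ + A₂·R̄ = 4794.8333 + 0.729 × 113.9333 = 4877.8907

4877.89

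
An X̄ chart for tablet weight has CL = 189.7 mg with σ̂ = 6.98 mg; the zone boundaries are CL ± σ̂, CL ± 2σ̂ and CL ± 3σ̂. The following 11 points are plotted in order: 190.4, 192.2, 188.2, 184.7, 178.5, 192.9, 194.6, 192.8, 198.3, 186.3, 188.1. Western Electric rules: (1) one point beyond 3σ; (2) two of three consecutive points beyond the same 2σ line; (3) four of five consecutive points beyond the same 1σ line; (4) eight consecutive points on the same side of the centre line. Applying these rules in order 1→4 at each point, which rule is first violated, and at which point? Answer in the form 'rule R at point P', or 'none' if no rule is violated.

Zone of each point (C = within 1σ̂, B = 1σ̂–2σ̂, A = 2σ̂–3σ̂, * = beyond 3σ̂; sign = side of CL): 1:+C, 2:+C, 3:-C, 4:-C, 5:-B, 6:+C, 7:+C, 8:+C, 9:+B, 10:-C, 11:-C
No rule fires across all 11 points.

none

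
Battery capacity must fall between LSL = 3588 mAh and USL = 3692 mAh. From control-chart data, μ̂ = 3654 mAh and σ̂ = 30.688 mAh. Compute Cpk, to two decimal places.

Cpu = (USL − μ̂) / (3σ̂) = (3692 − 3654) / (3 × 30.688) = 0.4128; Cpl = (μ̂ − LSL) / (3σ̂) = (3654 − 3588) / (3 × 30.688) = 0.7169; Cpk = min(Cpu, Cpl) = 0.4128

0.41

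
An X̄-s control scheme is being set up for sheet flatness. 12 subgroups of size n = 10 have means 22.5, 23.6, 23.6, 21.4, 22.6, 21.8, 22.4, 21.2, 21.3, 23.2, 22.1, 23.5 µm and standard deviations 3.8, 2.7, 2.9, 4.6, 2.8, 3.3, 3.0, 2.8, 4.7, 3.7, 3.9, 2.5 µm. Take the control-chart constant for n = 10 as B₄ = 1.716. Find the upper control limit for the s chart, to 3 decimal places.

5.820

s̄ = (3.8 + 2.7 + 2.9 + 4.6 + 2.8 + 3.3 + 3.0 + 2.8 + 4.7 + 3.7 + 3.9 + 2.5) / 12 = 3.3917
UCL_s = B₄·s̄ = 1.716 × 3.3917 = 5.8201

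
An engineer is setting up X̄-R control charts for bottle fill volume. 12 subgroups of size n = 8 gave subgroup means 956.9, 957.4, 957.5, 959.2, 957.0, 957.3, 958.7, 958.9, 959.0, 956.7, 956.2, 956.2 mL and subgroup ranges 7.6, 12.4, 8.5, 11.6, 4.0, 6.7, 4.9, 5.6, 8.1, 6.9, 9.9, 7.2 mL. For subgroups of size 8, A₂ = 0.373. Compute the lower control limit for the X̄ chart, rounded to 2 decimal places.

X̄̄ = (956.9 + 957.4 + 957.5 + 959.2 + 957.0 + 957.3 + 958.7 + 958.9 + 959.0 + 956.7 + 956.2 + 956.2) / 12 = 11491.0000 / 12 = 957.5833
R̄ = (7.6 + 12.4 + 8.5 + 11.6 + 4.0 + 6.7 + 4.9 + 5.6 + 8.1 + 6.9 + 9.9 + 7.2) / 12 = 93.4000 / 12 = 7.7833
LCL = X̄̄ − A₂·R̄ = 957.5833 − 0.373 × 7.7833 = 954.6802

954.68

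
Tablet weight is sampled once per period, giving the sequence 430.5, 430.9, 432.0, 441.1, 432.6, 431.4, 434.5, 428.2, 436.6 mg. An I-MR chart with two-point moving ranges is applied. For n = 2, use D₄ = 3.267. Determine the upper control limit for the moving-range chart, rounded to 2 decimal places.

Moving ranges: 0.4, 1.1, 9.1, 8.5, 1.2, 3.1, 6.3, 8.4; M̄R̄ = 38.1000 / 8 = 4.7625
UCL_MR = D₄·M̄R̄ = 3.267 × 4.7625 = 15.5591

15.56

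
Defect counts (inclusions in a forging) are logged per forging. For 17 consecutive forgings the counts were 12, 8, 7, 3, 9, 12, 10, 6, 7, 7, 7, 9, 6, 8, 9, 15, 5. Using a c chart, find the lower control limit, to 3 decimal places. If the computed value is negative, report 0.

c̄ = (12 + 8 + 7 + 3 + 9 + 12 + 10 + 6 + 7 + 7 + 7 + 9 + 6 + 8 + 9 + 15 + 5) / 17 = 140 / 17 = 8.2353
LCL = c̄ − 3√c̄ = 8.2353 − 3 × 2.8697 = -0.3739 → 0 (cannot be negative)

0.000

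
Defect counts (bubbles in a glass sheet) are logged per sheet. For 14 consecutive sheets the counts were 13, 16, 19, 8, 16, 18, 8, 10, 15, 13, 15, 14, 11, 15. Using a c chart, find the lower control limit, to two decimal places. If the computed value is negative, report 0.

c̄ = (13 + 16 + 19 + 8 + 16 + 18 + 8 + 10 + 15 + 13 + 15 + 14 + 11 + 15) / 14 = 191 / 14 = 13.6429
LCL = c̄ − 3√c̄ = 13.6429 − 3 × 3.6936 = 2.5620

2.56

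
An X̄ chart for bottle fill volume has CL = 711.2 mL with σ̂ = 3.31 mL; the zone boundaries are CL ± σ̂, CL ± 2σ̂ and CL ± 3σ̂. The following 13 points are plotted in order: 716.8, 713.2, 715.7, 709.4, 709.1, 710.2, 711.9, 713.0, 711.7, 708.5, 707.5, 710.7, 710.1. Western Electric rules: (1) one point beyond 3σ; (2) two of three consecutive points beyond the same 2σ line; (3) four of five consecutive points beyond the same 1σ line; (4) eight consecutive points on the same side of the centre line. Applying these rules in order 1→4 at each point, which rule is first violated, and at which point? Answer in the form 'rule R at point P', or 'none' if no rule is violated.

Zone of each point (C = within 1σ̂, B = 1σ̂–2σ̂, A = 2σ̂–3σ̂, * = beyond 3σ̂; sign = side of CL): 1:+B, 2:+C, 3:+B, 4:-C, 5:-C, 6:-C, 7:+C, 8:+C, 9:+C, 10:-C, 11:-B, 12:-C, 13:-C
No rule fires across all 13 points.

none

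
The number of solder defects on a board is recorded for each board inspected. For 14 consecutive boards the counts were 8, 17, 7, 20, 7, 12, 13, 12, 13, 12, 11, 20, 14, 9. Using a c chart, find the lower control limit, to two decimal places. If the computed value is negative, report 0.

c̄ = (8 + 17 + 7 + 20 + 7 + 12 + 13 + 12 + 13 + 12 + 11 + 20 + 14 + 9) / 14 = 175 / 14 = 12.5000
LCL = c̄ − 3√c̄ = 12.5000 − 3 × 3.5355 = 1.8934

1.89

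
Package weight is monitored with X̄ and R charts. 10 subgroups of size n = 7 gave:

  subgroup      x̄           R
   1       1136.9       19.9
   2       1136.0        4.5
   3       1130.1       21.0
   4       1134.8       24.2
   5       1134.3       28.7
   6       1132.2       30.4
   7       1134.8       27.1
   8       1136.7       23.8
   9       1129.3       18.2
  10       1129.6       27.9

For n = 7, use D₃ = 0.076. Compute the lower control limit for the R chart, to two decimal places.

1.72

R̄ = (19.9 + 4.5 + 21.0 + 24.2 + 28.7 + 30.4 + 27.1 + 23.8 + 18.2 + 27.9) / 10 = 225.7000 / 10 = 22.5700
LCL_R = D₃·R̄ = 0.076 × 22.5700 = 1.7153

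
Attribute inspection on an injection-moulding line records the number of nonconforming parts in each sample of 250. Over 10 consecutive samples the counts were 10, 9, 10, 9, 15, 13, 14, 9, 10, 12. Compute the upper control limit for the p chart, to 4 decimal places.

p̄ = Σdᵢ / (k·n) = 111 / (10 × 250) = 0.04440
UCL = p̄ + 3·√(p̄(1−p̄)/n) = 0.04440 + 3 × √(0.04440×0.95560/250) = 0.04440 + 3 × 0.01303 = 0.08348

0.0835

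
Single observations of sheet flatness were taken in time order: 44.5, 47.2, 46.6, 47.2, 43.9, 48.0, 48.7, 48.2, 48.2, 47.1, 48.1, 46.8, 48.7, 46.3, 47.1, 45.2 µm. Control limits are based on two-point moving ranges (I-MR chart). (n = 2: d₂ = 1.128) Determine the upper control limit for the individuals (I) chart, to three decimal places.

X̄ = (44.5 + 47.2 + 46.6 + 47.2 + 43.9 + 48.0 + 48.7 + 48.2 + 48.2 + 47.1 + 48.1 + 46.8 + 48.7 + 46.3 + 47.1 + 45.2) / 16 = 46.9875
Moving ranges: 2.7, 0.6, 0.6, 3.3, 4.1, 0.7, 0.5, 0.0, 1.1, 1.0, 1.3, 1.9, 2.4, 0.8, 1.9; M̄R̄ = 22.9000 / 15 = 1.5267
UCL = X̄ + 3·M̄R̄/d₂ = 46.9875 + 3 × 1.5267 / 1.128 = 51.0478

51.048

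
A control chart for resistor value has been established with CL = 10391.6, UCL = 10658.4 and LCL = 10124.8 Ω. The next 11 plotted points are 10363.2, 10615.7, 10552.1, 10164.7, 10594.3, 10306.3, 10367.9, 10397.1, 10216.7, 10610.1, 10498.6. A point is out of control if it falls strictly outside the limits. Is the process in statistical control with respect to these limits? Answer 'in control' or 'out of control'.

in control

All 11 points lie within [10124.8, 10658.4].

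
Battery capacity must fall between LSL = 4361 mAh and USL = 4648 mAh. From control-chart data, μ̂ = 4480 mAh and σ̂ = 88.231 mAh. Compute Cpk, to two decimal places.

0.45

Cpu = (USL − μ̂) / (3σ̂) = (4648 − 4480) / (3 × 88.231) = 0.6347; Cpl = (μ̂ − LSL) / (3σ̂) = (4480 − 4361) / (3 × 88.231) = 0.4496; Cpk = min(Cpu, Cpl) = 0.4496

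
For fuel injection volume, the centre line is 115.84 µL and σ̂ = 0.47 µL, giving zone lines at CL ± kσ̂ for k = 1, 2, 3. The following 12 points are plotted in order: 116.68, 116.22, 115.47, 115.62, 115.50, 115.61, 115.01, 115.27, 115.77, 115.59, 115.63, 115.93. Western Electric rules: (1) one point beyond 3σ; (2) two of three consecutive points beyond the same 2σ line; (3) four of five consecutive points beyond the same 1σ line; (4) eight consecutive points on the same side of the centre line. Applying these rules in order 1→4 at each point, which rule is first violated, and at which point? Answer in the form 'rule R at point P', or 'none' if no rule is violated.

Zone of each point (C = within 1σ̂, B = 1σ̂–2σ̂, A = 2σ̂–3σ̂, * = beyond 3σ̂; sign = side of CL): 1:+B, 2:+C, 3:-C, 4:-C, 5:-C, 6:-C, 7:-B, 8:-B, 9:-C, 10:-C, 11:-C, 12:+C
Rule 4 (eight consecutive points on the same side of the centre line) is satisfied at point 10.

rule 4 at point 10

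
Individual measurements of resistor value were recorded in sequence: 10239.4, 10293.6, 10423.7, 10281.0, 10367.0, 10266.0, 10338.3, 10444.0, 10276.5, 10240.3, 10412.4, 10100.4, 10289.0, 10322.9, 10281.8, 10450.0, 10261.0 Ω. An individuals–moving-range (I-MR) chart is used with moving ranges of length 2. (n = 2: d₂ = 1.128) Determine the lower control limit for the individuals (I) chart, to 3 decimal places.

9978.471

X̄ = (10239.4 + 10293.6 + 10423.7 + 10281.0 + 10367.0 + 10266.0 + 10338.3 + 10444.0 + 10276.5 + 10240.3 + 10412.4 + 10100.4 + 10289.0 + 10322.9 + 10281.8 + 10450.0 + 10261.0) / 17 = 10311.0176
Moving ranges: 54.2, 130.1, 142.7, 86.0, 101.0, 72.3, 105.7, 167.5, 36.2, 172.1, 312.0, 188.6, 33.9, 41.1, 168.2, 189.0; M̄R̄ = 2000.6000 / 16 = 125.0375
LCL = X̄ − 3·M̄R̄/d₂ = 10311.0176 − 3 × 125.0375 / 1.128 = 9978.4711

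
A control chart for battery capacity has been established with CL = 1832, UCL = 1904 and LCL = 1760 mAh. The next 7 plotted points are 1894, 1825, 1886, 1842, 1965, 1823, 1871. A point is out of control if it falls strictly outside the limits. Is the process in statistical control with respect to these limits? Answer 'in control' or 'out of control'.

out of control

Compare each point to [1760, 1904]: sample 5 = 1965 > UCL.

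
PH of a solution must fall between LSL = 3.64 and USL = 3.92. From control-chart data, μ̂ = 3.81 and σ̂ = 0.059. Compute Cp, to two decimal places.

Cp = (USL − LSL) / (6σ̂) = (3.92 − 3.64) / (6 × 0.059) = 0.2800 / 0.3540 = 0.7910

0.79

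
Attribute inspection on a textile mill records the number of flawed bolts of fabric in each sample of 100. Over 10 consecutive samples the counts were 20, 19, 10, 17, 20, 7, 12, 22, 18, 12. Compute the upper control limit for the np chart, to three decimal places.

p̄ = Σdᵢ / (k·n) = 157 / (10 × 100) = 0.15700
UCL = np̄ + 3·√(np̄(1−p̄)) = 15.7000 + 3 × √(15.7000×0.84300) = 15.7000 + 3 × 3.6380 = 26.6140

26.614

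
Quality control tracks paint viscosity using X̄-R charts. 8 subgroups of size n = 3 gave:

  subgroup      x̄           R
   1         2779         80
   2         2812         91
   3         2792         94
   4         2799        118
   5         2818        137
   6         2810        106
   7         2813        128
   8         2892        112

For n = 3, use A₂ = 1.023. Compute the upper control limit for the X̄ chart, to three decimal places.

X̄̄ = (2779 + 2812 + 2792 + 2799 + 2818 + 2810 + 2813 + 2892) / 8 = 22515.0000 / 8 = 2814.3750
R̄ = (80 + 91 + 94 + 118 + 137 + 106 + 128 + 112) / 8 = 866.0000 / 8 = 108.2500
UCL = X̄̄ + A₂·R̄ = 2814.3750 + 1.023 × 108.2500 = 2925.1148

2925.115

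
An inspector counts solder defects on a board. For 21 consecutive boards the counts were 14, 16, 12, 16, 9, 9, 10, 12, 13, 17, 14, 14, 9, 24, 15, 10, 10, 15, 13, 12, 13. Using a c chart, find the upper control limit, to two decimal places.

24.09

c̄ = (14 + 16 + 12 + 16 + 9 + 9 + 10 + 12 + 13 + 17 + 14 + 14 + 9 + 24 + 15 + 10 + 10 + 15 + 13 + 12 + 13) / 21 = 277 / 21 = 13.1905
UCL = c̄ + 3√c̄ = 13.1905 + 3 × √13.1905 = 13.1905 + 3 × 3.6319 = 24.0861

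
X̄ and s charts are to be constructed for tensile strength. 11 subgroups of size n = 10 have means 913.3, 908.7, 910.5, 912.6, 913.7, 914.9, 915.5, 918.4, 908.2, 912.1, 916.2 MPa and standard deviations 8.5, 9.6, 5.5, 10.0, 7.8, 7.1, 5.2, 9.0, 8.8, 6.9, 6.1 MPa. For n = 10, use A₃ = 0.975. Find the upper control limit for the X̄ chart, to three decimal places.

920.590

X̄̄ = (913.3 + 908.7 + 910.5 + 912.6 + 913.7 + 914.9 + 915.5 + 918.4 + 908.2 + 912.1 + 916.2) / 11 = 913.1000
s̄ = (8.5 + 9.6 + 5.5 + 10.0 + 7.8 + 7.1 + 5.2 + 9.0 + 8.8 + 6.9 + 6.1) / 11 = 7.6818
UCL = X̄̄ + A₃·s̄ = 913.1000 + 0.975 × 7.6818 = 920.5898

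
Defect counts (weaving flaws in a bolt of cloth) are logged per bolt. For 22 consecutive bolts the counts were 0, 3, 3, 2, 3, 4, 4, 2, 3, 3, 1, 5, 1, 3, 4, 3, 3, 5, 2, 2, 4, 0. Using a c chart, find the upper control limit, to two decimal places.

c̄ = (0 + 3 + 3 + 2 + 3 + 4 + 4 + 2 + 3 + 3 + 1 + 5 + 1 + 3 + 4 + 3 + 3 + 5 + 2 + 2 + 4 + 0) / 22 = 60 / 22 = 2.7273
UCL = c̄ + 3√c̄ = 2.7273 + 3 × √2.7273 = 2.7273 + 3 × 1.6514 = 7.6816

7.68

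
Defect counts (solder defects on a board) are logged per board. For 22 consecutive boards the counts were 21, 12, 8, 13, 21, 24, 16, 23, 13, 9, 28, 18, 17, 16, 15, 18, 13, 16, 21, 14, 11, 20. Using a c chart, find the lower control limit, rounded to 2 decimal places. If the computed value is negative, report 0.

c̄ = (21 + 12 + 8 + 13 + 21 + 24 + 16 + 23 + 13 + 9 + 28 + 18 + 17 + 16 + 15 + 18 + 13 + 16 + 21 + 14 + 11 + 20) / 22 = 367 / 22 = 16.6818
LCL = c̄ − 3√c̄ = 16.6818 − 3 × 4.0843 = 4.4288

4.43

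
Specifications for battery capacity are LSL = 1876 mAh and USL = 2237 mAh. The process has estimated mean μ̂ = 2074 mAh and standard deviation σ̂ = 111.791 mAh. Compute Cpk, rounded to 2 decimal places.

0.49

Cpu = (USL − μ̂) / (3σ̂) = (2237 − 2074) / (3 × 111.791) = 0.4860; Cpl = (μ̂ − LSL) / (3σ̂) = (2074 − 1876) / (3 × 111.791) = 0.5904; Cpk = min(Cpu, Cpl) = 0.4860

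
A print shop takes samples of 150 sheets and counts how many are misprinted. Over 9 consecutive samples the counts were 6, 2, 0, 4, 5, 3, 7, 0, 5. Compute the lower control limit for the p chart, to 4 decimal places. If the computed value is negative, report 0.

0.0000

p̄ = Σdᵢ / (k·n) = 32 / (9 × 150) = 0.02370
LCL = p̄ − 3·√(p̄(1−p̄)/n) = 0.02370 − 3 × 0.01242 = -0.01356 → 0 (negative, so LCL = 0)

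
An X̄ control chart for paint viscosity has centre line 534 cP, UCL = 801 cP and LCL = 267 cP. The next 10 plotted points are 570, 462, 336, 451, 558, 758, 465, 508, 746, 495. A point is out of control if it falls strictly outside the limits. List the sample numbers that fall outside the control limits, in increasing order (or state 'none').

All 10 points lie within [267, 801].

none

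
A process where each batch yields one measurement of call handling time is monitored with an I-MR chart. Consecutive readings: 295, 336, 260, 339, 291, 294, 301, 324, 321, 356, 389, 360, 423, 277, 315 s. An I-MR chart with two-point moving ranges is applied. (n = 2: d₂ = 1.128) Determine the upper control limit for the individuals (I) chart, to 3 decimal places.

443.941

X̄ = (295 + 336 + 260 + 339 + 291 + 294 + 301 + 324 + 321 + 356 + 389 + 360 + 423 + 277 + 315) / 15 = 325.4000
Moving ranges: 41, 76, 79, 48, 3, 7, 23, 3, 35, 33, 29, 63, 146, 38; M̄R̄ = 624.0000 / 14 = 44.5714
UCL = X̄ + 3·M̄R̄/d₂ = 325.4000 + 3 × 44.5714 / 1.128 = 443.9410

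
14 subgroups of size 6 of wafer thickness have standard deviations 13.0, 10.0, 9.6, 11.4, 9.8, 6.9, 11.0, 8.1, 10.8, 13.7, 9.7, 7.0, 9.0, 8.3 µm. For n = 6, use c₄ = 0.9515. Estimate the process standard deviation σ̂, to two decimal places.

10.38

s̄ = (13.0 + 10.0 + 9.6 + 11.4 + 9.8 + 6.9 + 11.0 + 8.1 + 10.8 + 13.7 + 9.7 + 7.0 + 9.0 + 8.3) / 14 = 9.8786
σ̂ = s̄ / c₄ = 9.8786 / 0.9515 = 10.3821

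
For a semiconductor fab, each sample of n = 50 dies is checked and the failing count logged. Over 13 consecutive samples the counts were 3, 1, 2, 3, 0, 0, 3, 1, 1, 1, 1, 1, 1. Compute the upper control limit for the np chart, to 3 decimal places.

p̄ = Σdᵢ / (k·n) = 18 / (13 × 50) = 0.02769
UCL = np̄ + 3·√(np̄(1−p̄)) = 1.3846 + 3 × √(1.3846×0.97231) = 1.3846 + 3 × 1.1603 = 4.8655

4.865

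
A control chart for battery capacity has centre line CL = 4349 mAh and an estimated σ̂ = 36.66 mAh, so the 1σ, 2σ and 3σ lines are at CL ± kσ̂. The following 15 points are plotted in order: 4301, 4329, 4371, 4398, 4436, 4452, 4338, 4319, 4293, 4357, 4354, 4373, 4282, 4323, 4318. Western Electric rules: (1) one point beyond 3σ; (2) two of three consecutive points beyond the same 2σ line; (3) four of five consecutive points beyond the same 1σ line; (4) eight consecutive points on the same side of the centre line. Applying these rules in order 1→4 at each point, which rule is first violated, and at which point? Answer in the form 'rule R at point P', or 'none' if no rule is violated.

rule 2 at point 6

Zone of each point (C = within 1σ̂, B = 1σ̂–2σ̂, A = 2σ̂–3σ̂, * = beyond 3σ̂; sign = side of CL): 1:-B, 2:-C, 3:+C, 4:+B, 5:+A, 6:+A, 7:-C, 8:-C, 9:-B, 10:+C, 11:+C, 12:+C, 13:-B, 14:-C, 15:-C
Rule 2 (two of three consecutive points beyond the same 2σ limit) is satisfied at point 6.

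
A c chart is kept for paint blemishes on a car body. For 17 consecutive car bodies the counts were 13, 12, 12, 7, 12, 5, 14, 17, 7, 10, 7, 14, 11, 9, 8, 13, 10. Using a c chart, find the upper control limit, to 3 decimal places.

20.436

c̄ = (13 + 12 + 12 + 7 + 12 + 5 + 14 + 17 + 7 + 10 + 7 + 14 + 11 + 9 + 8 + 13 + 10) / 17 = 181 / 17 = 10.6471
UCL = c̄ + 3√c̄ = 10.6471 + 3 × √10.6471 = 10.6471 + 3 × 3.2630 = 20.4360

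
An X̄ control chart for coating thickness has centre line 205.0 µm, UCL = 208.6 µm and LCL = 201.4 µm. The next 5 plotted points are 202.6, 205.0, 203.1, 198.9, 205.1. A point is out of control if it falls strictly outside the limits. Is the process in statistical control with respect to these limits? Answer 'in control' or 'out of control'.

Compare each point to [201.4, 208.6]: sample 4 = 198.9 < LCL.

out of control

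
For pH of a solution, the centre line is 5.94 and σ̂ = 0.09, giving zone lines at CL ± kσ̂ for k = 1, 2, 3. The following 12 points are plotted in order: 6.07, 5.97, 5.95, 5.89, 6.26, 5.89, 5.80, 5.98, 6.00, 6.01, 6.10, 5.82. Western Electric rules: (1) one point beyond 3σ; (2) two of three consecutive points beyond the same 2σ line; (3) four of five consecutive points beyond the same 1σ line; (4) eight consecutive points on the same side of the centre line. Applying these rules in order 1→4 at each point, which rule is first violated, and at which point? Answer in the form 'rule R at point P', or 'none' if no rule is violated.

Zone of each point (C = within 1σ̂, B = 1σ̂–2σ̂, A = 2σ̂–3σ̂, * = beyond 3σ̂; sign = side of CL): 1:+B, 2:+C, 3:+C, 4:-C, 5:+*, 6:-C, 7:-B, 8:+C, 9:+C, 10:+C, 11:+B, 12:-B
Rule 1 (one point beyond the 3σ limits) is satisfied at point 5.

rule 1 at point 5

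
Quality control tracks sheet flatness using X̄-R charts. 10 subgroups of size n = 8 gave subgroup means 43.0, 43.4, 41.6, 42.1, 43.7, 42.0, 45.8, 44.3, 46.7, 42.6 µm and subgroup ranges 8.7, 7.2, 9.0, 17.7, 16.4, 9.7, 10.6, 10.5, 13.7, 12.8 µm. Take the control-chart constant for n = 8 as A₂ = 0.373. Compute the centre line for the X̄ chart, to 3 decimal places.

X̄̄ = (43.0 + 43.4 + 41.6 + 42.1 + 43.7 + 42.0 + 45.8 + 44.3 + 46.7 + 42.6) / 10 = 435.2000 / 10 = 43.5200
CL = X̄̄ = 43.5200

43.520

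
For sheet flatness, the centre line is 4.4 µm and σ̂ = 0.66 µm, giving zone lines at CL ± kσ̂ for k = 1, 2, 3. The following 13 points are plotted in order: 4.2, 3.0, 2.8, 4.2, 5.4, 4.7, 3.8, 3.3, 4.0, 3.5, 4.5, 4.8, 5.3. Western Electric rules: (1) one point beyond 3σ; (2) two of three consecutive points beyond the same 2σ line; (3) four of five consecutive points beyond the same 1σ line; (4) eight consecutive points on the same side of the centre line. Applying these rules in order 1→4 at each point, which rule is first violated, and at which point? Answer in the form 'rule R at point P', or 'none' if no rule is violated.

rule 2 at point 3

Zone of each point (C = within 1σ̂, B = 1σ̂–2σ̂, A = 2σ̂–3σ̂, * = beyond 3σ̂; sign = side of CL): 1:-C, 2:-A, 3:-A, 4:-C, 5:+B, 6:+C, 7:-C, 8:-B, 9:-C, 10:-B, 11:+C, 12:+C, 13:+B
Rule 2 (two of three consecutive points beyond the same 2σ limit) is satisfied at point 3.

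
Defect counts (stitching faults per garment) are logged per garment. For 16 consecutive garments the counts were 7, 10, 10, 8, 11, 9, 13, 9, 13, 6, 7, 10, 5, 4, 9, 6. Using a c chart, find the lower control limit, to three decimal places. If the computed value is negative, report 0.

c̄ = (7 + 10 + 10 + 8 + 11 + 9 + 13 + 9 + 13 + 6 + 7 + 10 + 5 + 4 + 9 + 6) / 16 = 137 / 16 = 8.5625
LCL = c̄ − 3√c̄ = 8.5625 − 3 × 2.9262 = -0.2160 → 0 (cannot be negative)

0.000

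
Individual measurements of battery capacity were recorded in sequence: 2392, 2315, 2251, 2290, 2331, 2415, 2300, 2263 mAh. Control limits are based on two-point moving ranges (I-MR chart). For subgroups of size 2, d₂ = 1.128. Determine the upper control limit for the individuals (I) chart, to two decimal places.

X̄ = (2392 + 2315 + 2251 + 2290 + 2331 + 2415 + 2300 + 2263) / 8 = 2319.6250
Moving ranges: 77, 64, 39, 41, 84, 115, 37; M̄R̄ = 457.0000 / 7 = 65.2857
UCL = X̄ + 3·M̄R̄/d₂ = 2319.6250 + 3 × 65.2857 / 1.128 = 2493.2572

2493.26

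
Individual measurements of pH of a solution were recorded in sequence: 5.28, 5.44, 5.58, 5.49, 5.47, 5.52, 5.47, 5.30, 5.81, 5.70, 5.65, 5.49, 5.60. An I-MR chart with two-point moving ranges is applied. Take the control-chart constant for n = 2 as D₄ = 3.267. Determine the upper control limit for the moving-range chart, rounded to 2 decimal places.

Moving ranges: 0.16, 0.14, 0.09, 0.02, 0.05, 0.05, 0.17, 0.51, 0.11, 0.05, 0.16, 0.11; M̄R̄ = 1.6200 / 12 = 0.1350
UCL_MR = D₄·M̄R̄ = 3.267 × 0.1350 = 0.4410

0.44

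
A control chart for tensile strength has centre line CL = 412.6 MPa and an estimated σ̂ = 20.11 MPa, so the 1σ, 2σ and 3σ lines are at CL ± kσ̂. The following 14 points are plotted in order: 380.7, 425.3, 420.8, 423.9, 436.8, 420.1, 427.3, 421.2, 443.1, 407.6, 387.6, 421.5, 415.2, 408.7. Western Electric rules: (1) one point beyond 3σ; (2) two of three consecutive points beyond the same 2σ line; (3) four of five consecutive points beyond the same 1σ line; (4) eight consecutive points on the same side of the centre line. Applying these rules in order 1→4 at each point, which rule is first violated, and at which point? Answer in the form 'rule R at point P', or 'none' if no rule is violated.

Zone of each point (C = within 1σ̂, B = 1σ̂–2σ̂, A = 2σ̂–3σ̂, * = beyond 3σ̂; sign = side of CL): 1:-B, 2:+C, 3:+C, 4:+C, 5:+B, 6:+C, 7:+C, 8:+C, 9:+B, 10:-C, 11:-B, 12:+C, 13:+C, 14:-C
Rule 4 (eight consecutive points on the same side of the centre line) is satisfied at point 9.

rule 4 at point 9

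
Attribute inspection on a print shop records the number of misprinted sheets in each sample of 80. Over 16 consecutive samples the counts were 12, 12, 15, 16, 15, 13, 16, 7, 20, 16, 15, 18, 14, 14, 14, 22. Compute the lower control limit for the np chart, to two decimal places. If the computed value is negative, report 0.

4.48

p̄ = Σdᵢ / (k·n) = 239 / (16 × 80) = 0.18672
LCL = np̄ − 3·√(np̄(1−p̄)) = 14.9375 − 3 × 3.4855 = 4.4811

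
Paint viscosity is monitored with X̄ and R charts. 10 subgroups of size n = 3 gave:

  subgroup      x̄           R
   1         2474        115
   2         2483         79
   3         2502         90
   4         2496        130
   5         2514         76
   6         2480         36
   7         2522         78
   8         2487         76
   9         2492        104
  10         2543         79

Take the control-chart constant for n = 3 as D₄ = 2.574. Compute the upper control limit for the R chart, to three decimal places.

222.136

R̄ = (115 + 79 + 90 + 130 + 76 + 36 + 78 + 76 + 104 + 79) / 10 = 863.0000 / 10 = 86.3000
UCL_R = D₄·R̄ = 2.574 × 86.3000 = 222.1362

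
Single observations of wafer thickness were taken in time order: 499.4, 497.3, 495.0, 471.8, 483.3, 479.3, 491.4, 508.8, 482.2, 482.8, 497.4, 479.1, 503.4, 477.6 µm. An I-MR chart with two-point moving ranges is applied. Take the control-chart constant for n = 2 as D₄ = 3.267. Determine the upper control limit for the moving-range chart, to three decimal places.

Moving ranges: 2.1, 2.3, 23.2, 11.5, 4.0, 12.1, 17.4, 26.6, 0.6, 14.6, 18.3, 24.3, 25.8; M̄R̄ = 182.8000 / 13 = 14.0615
UCL_MR = D₄·M̄R̄ = 3.267 × 14.0615 = 45.9390

45.939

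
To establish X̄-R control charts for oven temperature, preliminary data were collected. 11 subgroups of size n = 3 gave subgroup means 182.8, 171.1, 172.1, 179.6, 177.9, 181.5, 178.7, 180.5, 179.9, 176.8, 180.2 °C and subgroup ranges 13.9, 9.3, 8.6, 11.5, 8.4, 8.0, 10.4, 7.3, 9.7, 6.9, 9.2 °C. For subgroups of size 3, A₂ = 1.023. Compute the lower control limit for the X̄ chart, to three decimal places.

168.684

X̄̄ = (182.8 + 171.1 + 172.1 + 179.6 + 177.9 + 181.5 + 178.7 + 180.5 + 179.9 + 176.8 + 180.2) / 11 = 1961.1000 / 11 = 178.2818
R̄ = (13.9 + 9.3 + 8.6 + 11.5 + 8.4 + 8.0 + 10.4 + 7.3 + 9.7 + 6.9 + 9.2) / 11 = 103.2000 / 11 = 9.3818
LCL = X̄̄ − A₂·R̄ = 178.2818 − 1.023 × 9.3818 = 168.6842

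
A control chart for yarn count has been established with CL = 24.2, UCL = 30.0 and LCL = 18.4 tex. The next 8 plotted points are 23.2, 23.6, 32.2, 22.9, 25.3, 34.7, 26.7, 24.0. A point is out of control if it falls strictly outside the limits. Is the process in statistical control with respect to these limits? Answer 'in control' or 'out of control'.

Compare each point to [18.4, 30.0]: sample 3 = 32.2 > UCL; sample 6 = 34.7 > UCL.

out of control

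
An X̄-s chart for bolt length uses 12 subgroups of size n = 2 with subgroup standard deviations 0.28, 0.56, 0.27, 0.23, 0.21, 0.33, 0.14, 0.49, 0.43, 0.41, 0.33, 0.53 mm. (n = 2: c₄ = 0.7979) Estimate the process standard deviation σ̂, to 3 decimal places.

s̄ = (0.28 + 0.56 + 0.27 + 0.23 + 0.21 + 0.33 + 0.14 + 0.49 + 0.43 + 0.41 + 0.33 + 0.53) / 12 = 0.3508
σ̂ = s̄ / c₄ = 0.3508 / 0.7979 = 0.4397

0.440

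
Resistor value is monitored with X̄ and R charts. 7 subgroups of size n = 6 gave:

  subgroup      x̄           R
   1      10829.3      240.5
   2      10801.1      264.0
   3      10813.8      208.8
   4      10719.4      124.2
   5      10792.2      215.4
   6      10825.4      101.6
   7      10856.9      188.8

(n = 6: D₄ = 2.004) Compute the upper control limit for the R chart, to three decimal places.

R̄ = (240.5 + 264.0 + 208.8 + 124.2 + 215.4 + 101.6 + 188.8) / 7 = 1343.3000 / 7 = 191.9000
UCL_R = D₄·R̄ = 2.004 × 191.9000 = 384.5676

384.568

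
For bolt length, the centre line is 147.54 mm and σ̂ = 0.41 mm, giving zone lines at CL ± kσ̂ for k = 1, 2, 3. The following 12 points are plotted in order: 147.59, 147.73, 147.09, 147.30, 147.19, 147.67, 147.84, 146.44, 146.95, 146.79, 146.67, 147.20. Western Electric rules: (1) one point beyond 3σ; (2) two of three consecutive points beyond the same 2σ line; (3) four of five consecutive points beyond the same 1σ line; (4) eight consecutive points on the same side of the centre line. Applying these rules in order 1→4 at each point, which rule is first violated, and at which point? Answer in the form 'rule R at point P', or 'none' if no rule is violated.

rule 3 at point 11

Zone of each point (C = within 1σ̂, B = 1σ̂–2σ̂, A = 2σ̂–3σ̂, * = beyond 3σ̂; sign = side of CL): 1:+C, 2:+C, 3:-B, 4:-C, 5:-C, 6:+C, 7:+C, 8:-A, 9:-B, 10:-B, 11:-A, 12:-C
Rule 3 (four of five consecutive points beyond the same 1σ limit) is satisfied at point 11.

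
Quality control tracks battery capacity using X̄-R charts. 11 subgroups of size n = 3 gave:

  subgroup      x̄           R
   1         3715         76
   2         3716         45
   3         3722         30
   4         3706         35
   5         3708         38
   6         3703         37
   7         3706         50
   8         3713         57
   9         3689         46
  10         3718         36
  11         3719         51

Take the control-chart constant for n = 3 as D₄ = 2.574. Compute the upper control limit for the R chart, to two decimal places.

117.23

R̄ = (76 + 45 + 30 + 35 + 38 + 37 + 50 + 57 + 46 + 36 + 51) / 11 = 501.0000 / 11 = 45.5455
UCL_R = D₄·R̄ = 2.574 × 45.5455 = 117.2340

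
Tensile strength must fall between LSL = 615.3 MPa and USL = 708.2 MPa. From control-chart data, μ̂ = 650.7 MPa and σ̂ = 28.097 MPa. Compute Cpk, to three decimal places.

0.420

Cpu = (USL − μ̂) / (3σ̂) = (708.2 − 650.7) / (3 × 28.097) = 0.6822; Cpl = (μ̂ − LSL) / (3σ̂) = (650.7 − 615.3) / (3 × 28.097) = 0.4200; Cpk = min(Cpu, Cpl) = 0.4200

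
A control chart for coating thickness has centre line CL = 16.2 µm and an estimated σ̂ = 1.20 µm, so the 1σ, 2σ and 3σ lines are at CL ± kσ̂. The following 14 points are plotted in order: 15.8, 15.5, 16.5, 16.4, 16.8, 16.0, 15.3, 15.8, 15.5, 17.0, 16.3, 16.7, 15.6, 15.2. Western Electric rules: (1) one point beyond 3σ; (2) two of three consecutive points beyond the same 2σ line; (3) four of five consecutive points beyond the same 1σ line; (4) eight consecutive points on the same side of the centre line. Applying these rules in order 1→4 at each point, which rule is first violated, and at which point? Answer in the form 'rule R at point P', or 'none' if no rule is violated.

Zone of each point (C = within 1σ̂, B = 1σ̂–2σ̂, A = 2σ̂–3σ̂, * = beyond 3σ̂; sign = side of CL): 1:-C, 2:-C, 3:+C, 4:+C, 5:+C, 6:-C, 7:-C, 8:-C, 9:-C, 10:+C, 11:+C, 12:+C, 13:-C, 14:-C
No rule fires across all 14 points.

none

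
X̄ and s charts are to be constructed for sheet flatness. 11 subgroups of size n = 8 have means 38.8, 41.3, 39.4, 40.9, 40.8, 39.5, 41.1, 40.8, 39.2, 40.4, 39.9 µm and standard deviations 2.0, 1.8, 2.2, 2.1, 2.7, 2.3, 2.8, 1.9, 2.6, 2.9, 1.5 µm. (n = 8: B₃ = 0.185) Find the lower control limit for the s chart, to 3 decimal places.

0.417

s̄ = (2.0 + 1.8 + 2.2 + 2.1 + 2.7 + 2.3 + 2.8 + 1.9 + 2.6 + 2.9 + 1.5) / 11 = 2.2545
LCL_s = B₃·s̄ = 0.185 × 2.2545 = 0.4171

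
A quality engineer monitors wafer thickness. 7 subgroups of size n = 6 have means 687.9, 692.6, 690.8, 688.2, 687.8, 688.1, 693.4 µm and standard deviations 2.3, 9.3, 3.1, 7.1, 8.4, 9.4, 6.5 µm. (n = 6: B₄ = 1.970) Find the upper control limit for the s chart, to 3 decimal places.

12.974

s̄ = (2.3 + 9.3 + 3.1 + 7.1 + 8.4 + 9.4 + 6.5) / 7 = 6.5857
UCL_s = B₄·s̄ = 1.970 × 6.5857 = 12.9739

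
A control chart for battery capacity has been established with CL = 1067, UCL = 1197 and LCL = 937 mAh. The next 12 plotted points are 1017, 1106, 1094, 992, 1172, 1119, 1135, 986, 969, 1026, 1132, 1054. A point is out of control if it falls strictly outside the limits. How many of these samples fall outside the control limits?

All 12 points lie within [937, 1197].

0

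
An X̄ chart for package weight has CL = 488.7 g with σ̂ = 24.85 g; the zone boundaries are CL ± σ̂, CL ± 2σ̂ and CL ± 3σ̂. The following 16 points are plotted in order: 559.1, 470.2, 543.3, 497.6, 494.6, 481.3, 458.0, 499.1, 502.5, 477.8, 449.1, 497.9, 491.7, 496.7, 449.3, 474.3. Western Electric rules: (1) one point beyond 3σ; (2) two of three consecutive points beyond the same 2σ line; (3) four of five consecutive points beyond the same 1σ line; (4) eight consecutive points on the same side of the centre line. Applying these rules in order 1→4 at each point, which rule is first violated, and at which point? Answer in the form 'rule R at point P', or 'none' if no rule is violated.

rule 2 at point 3

Zone of each point (C = within 1σ̂, B = 1σ̂–2σ̂, A = 2σ̂–3σ̂, * = beyond 3σ̂; sign = side of CL): 1:+A, 2:-C, 3:+A, 4:+C, 5:+C, 6:-C, 7:-B, 8:+C, 9:+C, 10:-C, 11:-B, 12:+C, 13:+C, 14:+C, 15:-B, 16:-C
Rule 2 (two of three consecutive points beyond the same 2σ limit) is satisfied at point 3.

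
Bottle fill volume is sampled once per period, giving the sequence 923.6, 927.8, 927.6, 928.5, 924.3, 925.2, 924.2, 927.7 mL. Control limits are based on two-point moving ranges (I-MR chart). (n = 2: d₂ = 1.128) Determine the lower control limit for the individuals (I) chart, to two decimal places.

X̄ = (923.6 + 927.8 + 927.6 + 928.5 + 924.3 + 925.2 + 924.2 + 927.7) / 8 = 926.1125
Moving ranges: 4.2, 0.2, 0.9, 4.2, 0.9, 1.0, 3.5; M̄R̄ = 14.9000 / 7 = 2.1286
LCL = X̄ − 3·M̄R̄/d₂ = 926.1125 − 3 × 2.1286 / 1.128 = 920.4514

920.45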